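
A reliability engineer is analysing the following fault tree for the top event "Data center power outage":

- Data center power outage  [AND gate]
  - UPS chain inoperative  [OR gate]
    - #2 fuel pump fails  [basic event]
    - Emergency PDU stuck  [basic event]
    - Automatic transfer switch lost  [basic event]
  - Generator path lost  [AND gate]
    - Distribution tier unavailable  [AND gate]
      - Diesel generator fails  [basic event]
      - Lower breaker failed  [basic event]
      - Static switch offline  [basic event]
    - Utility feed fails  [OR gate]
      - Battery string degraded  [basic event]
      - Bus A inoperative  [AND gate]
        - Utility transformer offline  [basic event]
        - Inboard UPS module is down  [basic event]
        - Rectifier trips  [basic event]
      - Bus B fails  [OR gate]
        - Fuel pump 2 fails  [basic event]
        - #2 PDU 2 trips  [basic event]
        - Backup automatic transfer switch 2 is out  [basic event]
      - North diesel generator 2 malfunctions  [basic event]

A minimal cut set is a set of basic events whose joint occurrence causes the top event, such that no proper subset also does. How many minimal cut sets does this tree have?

18

UPS chain inoperative [OR]: union of children's cut sets → 3 cut set(s).
Distribution tier unavailable [AND]: one cut set from each child combined → 1 × 1 × 1 = 1 cut set(s).
Bus A inoperative [AND]: one cut set from each child combined → 1 × 1 × 1 = 1 cut set(s).
Bus B fails [OR]: union of children's cut sets → 3 cut set(s).
Utility feed fails [OR]: union of children's cut sets → 6 cut set(s).
Generator path lost [AND]: one cut set from each child combined → 1 × 6 = 6 cut set(s).
Data center power outage [AND]: one cut set from each child combined → 3 × 6 = 18 cut set(s).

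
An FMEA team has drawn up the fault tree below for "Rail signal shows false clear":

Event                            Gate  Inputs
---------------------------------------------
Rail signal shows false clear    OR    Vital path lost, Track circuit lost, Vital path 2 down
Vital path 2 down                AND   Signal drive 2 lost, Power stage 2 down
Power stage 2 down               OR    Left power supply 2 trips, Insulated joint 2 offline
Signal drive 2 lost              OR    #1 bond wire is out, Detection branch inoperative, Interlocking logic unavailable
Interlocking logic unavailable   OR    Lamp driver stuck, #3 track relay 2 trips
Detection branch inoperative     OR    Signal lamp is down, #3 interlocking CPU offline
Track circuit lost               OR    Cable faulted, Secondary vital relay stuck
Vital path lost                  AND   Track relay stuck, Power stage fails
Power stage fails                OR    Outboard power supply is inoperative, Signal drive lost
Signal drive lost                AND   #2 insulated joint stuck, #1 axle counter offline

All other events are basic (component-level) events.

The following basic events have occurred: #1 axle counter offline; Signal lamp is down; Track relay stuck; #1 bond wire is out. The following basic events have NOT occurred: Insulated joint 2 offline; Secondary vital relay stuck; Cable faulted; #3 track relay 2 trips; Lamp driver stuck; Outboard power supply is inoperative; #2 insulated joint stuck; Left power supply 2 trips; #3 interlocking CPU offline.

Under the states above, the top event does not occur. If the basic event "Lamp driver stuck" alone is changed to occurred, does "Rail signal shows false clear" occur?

Counterfactual: set "Lamp driver stuck" to occurred.
Signal drive lost [AND]: #2 insulated joint stuck=not, #1 axle counter offline=occurs → not all inputs occur → does not occur.
Power stage fails [OR]: Outboard power supply is inoperative=not, Signal drive lost=not → no input occurs → does not occur.
Vital path lost [AND]: Track relay stuck=occurs, Power stage fails=not → not all inputs occur → does not occur.
Track circuit lost [OR]: Cable faulted=not, Secondary vital relay stuck=not → no input occurs → does not occur.
Detection branch inoperative [OR]: Signal lamp is down=occurs, #3 interlocking CPU offline=not → at least one input occurs → occurs.
Interlocking logic unavailable [OR]: Lamp driver stuck=occurs, #3 track relay 2 trips=not → at least one input occurs → occurs.
Signal drive 2 lost [OR]: #1 bond wire is out=occurs, Detection branch inoperative=occurs, Interlocking logic unavailable=occurs → at least one input occurs → occurs.
Power stage 2 down [OR]: Left power supply 2 trips=not, Insulated joint 2 offline=not → no input occurs → does not occur.
Vital path 2 down [AND]: Signal drive 2 lost=occurs, Power stage 2 down=not → not all inputs occur → does not occur.
Rail signal shows false clear [OR]: Vital path lost=not, Track circuit lost=not, Vital path 2 down=not → no input occurs → does not occur.

No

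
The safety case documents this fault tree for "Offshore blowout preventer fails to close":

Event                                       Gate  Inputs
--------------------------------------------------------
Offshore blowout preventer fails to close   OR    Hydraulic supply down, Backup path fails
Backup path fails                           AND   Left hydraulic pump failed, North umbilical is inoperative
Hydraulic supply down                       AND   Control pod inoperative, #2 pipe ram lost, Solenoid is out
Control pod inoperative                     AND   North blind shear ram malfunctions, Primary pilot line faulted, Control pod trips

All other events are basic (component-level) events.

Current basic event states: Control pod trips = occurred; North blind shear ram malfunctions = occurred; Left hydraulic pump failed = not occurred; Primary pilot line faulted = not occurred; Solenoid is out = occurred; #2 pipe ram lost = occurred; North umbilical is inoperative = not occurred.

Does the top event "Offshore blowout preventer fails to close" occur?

No

Control pod inoperative [AND]: North blind shear ram malfunctions=occurs, Primary pilot line faulted=not, Control pod trips=occurs → not all inputs occur → does not occur.
Hydraulic supply down [AND]: Control pod inoperative=not, #2 pipe ram lost=occurs, Solenoid is out=occurs → not all inputs occur → does not occur.
Backup path fails [AND]: Left hydraulic pump failed=not, North umbilical is inoperative=not → not all inputs occur → does not occur.
Offshore blowout preventer fails to close [OR]: Hydraulic supply down=not, Backup path fails=not → no input occurs → does not occur.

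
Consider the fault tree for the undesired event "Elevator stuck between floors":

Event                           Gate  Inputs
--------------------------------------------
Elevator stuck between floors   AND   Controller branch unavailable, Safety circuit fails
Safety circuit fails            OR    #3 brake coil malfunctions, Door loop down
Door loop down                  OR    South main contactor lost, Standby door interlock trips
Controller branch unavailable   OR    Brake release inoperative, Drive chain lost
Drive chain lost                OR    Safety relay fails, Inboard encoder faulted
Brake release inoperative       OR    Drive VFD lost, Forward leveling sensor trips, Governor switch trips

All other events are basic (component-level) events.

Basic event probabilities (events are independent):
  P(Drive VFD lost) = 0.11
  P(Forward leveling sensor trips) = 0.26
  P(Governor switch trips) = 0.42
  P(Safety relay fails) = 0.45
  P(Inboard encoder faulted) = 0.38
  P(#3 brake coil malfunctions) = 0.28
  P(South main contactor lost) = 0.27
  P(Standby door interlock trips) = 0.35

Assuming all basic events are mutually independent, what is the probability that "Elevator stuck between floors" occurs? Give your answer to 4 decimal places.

0.5726

P(Brake release inoperative) [OR] = 1 − (1−0.11) × (1−0.26) × (1−0.42) = 0.618012
P(Drive chain lost) [OR] = 1 − (1−0.45) × (1−0.38) = 0.659000
P(Controller branch unavailable) [OR] = 1 − (1−0.618012) × (1−0.659000) = 0.869742
P(Door loop down) [OR] = 1 − (1−0.27) × (1−0.35) = 0.525500
P(Safety circuit fails) [OR] = 1 − (1−0.28) × (1−0.525500) = 0.658360
P(Elevator stuck between floors) [AND] = 0.869742 × 0.658360 = 0.572603
Rounded to 4 decimal places: P(Elevator stuck between floors) ≈ 0.5726.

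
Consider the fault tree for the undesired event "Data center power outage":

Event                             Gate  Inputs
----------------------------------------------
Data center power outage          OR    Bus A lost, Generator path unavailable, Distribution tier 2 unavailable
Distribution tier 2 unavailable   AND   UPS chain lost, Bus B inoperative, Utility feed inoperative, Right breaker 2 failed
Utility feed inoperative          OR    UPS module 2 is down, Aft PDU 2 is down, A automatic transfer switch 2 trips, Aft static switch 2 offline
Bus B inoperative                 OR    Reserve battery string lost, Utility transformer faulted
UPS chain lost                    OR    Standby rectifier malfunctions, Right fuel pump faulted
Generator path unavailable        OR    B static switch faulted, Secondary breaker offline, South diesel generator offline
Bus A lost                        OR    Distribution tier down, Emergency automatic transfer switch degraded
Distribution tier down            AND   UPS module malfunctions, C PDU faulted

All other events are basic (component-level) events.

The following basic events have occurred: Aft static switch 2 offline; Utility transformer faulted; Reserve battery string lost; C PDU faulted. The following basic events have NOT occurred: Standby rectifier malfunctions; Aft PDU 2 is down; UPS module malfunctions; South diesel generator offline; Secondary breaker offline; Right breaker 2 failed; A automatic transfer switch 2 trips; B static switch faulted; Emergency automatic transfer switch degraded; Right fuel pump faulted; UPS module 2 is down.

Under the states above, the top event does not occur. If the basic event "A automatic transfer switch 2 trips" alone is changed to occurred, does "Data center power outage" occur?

No

Counterfactual: set "A automatic transfer switch 2 trips" to occurred.
Distribution tier down [AND]: UPS module malfunctions=not, C PDU faulted=occurs → not all inputs occur → does not occur.
Bus A lost [OR]: Distribution tier down=not, Emergency automatic transfer switch degraded=not → no input occurs → does not occur.
Generator path unavailable [OR]: B static switch faulted=not, Secondary breaker offline=not, South diesel generator offline=not → no input occurs → does not occur.
UPS chain lost [OR]: Standby rectifier malfunctions=not, Right fuel pump faulted=not → no input occurs → does not occur.
Bus B inoperative [OR]: Reserve battery string lost=occurs, Utility transformer faulted=occurs → at least one input occurs → occurs.
Utility feed inoperative [OR]: UPS module 2 is down=not, Aft PDU 2 is down=not, A automatic transfer switch 2 trips=occurs, Aft static switch 2 offline=occurs → at least one input occurs → occurs.
Distribution tier 2 unavailable [AND]: UPS chain lost=not, Bus B inoperative=occurs, Utility feed inoperative=occurs, Right breaker 2 failed=not → not all inputs occur → does not occur.
Data center power outage [OR]: Bus A lost=not, Generator path unavailable=not, Distribution tier 2 unavailable=not → no input occurs → does not occur.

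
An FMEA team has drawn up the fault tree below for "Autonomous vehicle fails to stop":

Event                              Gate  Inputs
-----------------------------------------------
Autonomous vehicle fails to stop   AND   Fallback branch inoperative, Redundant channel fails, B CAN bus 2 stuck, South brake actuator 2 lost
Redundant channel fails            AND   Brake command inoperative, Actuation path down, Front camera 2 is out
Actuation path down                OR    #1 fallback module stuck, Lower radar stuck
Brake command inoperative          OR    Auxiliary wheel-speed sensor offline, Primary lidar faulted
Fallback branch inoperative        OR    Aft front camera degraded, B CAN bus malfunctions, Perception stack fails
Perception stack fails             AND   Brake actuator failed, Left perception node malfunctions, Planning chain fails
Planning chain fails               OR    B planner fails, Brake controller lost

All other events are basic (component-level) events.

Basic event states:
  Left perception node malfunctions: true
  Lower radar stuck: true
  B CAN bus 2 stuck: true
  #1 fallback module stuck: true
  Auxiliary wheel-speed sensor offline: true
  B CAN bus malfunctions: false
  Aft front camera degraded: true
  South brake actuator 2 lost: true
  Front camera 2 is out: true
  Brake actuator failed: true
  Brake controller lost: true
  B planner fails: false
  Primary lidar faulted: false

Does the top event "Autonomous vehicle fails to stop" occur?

Planning chain fails [OR]: B planner fails=not, Brake controller lost=occurs → at least one input occurs → occurs.
Perception stack fails [AND]: Brake actuator failed=occurs, Left perception node malfunctions=occurs, Planning chain fails=occurs → all inputs occur → occurs.
Fallback branch inoperative [OR]: Aft front camera degraded=occurs, B CAN bus malfunctions=not, Perception stack fails=occurs → at least one input occurs → occurs.
Brake command inoperative [OR]: Auxiliary wheel-speed sensor offline=occurs, Primary lidar faulted=not → at least one input occurs → occurs.
Actuation path down [OR]: #1 fallback module stuck=occurs, Lower radar stuck=occurs → at least one input occurs → occurs.
Redundant channel fails [AND]: Brake command inoperative=occurs, Actuation path down=occurs, Front camera 2 is out=occurs → all inputs occur → occurs.
Autonomous vehicle fails to stop [AND]: Fallback branch inoperative=occurs, Redundant channel fails=occurs, B CAN bus 2 stuck=occurs, South brake actuator 2 lost=occurs → all inputs occur → occurs.

Yes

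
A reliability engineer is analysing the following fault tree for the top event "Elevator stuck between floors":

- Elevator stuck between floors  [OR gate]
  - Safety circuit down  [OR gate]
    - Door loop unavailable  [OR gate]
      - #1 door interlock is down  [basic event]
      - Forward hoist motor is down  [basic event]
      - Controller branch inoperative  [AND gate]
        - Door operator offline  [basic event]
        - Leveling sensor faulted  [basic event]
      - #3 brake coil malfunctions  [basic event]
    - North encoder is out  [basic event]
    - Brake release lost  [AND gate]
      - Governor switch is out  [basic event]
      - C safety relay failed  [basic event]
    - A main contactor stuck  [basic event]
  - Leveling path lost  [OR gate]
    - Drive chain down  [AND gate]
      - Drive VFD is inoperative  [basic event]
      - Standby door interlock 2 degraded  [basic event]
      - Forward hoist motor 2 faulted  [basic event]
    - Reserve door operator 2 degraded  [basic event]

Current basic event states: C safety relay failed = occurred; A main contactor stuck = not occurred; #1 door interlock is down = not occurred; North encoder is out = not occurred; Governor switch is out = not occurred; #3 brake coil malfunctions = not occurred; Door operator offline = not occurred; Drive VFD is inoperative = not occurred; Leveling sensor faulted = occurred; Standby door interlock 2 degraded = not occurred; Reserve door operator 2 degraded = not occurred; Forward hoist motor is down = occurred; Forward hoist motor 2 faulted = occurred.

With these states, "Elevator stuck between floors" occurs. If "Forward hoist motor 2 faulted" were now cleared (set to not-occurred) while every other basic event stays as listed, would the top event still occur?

Yes

Counterfactual: set "Forward hoist motor 2 faulted" to not occurred.
Controller branch inoperative [AND]: Door operator offline=not, Leveling sensor faulted=occurs → not all inputs occur → does not occur.
Door loop unavailable [OR]: #1 door interlock is down=not, Forward hoist motor is down=occurs, Controller branch inoperative=not, #3 brake coil malfunctions=not → at least one input occurs → occurs.
Brake release lost [AND]: Governor switch is out=not, C safety relay failed=occurs → not all inputs occur → does not occur.
Safety circuit down [OR]: Door loop unavailable=occurs, North encoder is out=not, Brake release lost=not, A main contactor stuck=not → at least one input occurs → occurs.
Drive chain down [AND]: Drive VFD is inoperative=not, Standby door interlock 2 degraded=not, Forward hoist motor 2 faulted=not → not all inputs occur → does not occur.
Leveling path lost [OR]: Drive chain down=not, Reserve door operator 2 degraded=not → no input occurs → does not occur.
Elevator stuck between floors [OR]: Safety circuit down=occurs, Leveling path lost=not → at least one input occurs → occurs.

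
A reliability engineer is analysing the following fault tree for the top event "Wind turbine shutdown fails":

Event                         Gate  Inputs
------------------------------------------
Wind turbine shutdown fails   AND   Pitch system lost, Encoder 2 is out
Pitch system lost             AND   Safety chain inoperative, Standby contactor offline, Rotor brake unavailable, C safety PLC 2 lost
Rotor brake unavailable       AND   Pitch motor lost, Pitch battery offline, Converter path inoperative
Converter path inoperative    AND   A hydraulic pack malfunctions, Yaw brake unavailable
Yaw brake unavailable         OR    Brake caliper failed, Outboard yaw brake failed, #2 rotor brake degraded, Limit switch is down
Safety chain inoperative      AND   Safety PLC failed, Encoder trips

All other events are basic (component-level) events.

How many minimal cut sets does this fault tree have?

Safety chain inoperative [AND]: one cut set from each child combined → 1 × 1 = 1 cut set(s).
Yaw brake unavailable [OR]: union of children's cut sets → 4 cut set(s).
Converter path inoperative [AND]: one cut set from each child combined → 1 × 4 = 4 cut set(s).
Rotor brake unavailable [AND]: one cut set from each child combined → 1 × 1 × 4 = 4 cut set(s).
Pitch system lost [AND]: one cut set from each child combined → 1 × 1 × 4 × 1 = 4 cut set(s).
Wind turbine shutdown fails [AND]: one cut set from each child combined → 4 × 1 = 4 cut set(s).
Minimal cut sets: {A hydraulic pack malfunctions, Brake caliper failed, C safety PLC 2 lost, Encoder 2 is out, Encoder trips, Pitch battery offline, Pitch motor lost, Safety PLC failed, Standby contactor offline}; {A hydraulic pack malfunctions, C safety PLC 2 lost, Encoder 2 is out, Encoder trips, Outboard yaw brake failed, Pitch battery offline, Pitch motor lost, Safety PLC failed, Standby contactor offline}; {#2 rotor brake degraded, A hydraulic pack malfunctions, C safety PLC 2 lost, Encoder 2 is out, Encoder trips, Pitch battery offline, Pitch motor lost, Safety PLC failed, Standby contactor offline}; {A hydraulic pack malfunctions, C safety PLC 2 lost, Encoder 2 is out, Encoder trips, Limit switch is down, Pitch battery offline, Pitch motor lost, Safety PLC failed, Standby contactor offline}.

4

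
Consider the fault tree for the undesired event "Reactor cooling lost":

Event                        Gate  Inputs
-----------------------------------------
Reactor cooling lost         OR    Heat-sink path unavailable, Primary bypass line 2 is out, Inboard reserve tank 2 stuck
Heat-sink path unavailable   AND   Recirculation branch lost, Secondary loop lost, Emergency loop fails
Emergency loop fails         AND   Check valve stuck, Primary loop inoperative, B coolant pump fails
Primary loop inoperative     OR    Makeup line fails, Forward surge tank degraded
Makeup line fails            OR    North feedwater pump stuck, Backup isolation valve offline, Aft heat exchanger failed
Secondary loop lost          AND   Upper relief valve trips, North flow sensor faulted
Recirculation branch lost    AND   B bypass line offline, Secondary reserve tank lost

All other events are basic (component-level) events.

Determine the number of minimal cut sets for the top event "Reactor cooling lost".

6

Recirculation branch lost [AND]: one cut set from each child combined → 1 × 1 = 1 cut set(s).
Secondary loop lost [AND]: one cut set from each child combined → 1 × 1 = 1 cut set(s).
Makeup line fails [OR]: union of children's cut sets → 3 cut set(s).
Primary loop inoperative [OR]: union of children's cut sets → 4 cut set(s).
Emergency loop fails [AND]: one cut set from each child combined → 1 × 4 × 1 = 4 cut set(s).
Heat-sink path unavailable [AND]: one cut set from each child combined → 1 × 1 × 4 = 4 cut set(s).
Reactor cooling lost [OR]: union of children's cut sets → 6 cut set(s).
Minimal cut sets: {B bypass line offline, B coolant pump fails, Check valve stuck, North feedwater pump stuck, North flow sensor faulted, Secondary reserve tank lost, Upper relief valve trips}; {B bypass line offline, B coolant pump fails, Backup isolation valve offline, Check valve stuck, North flow sensor faulted, Secondary reserve tank lost, Upper relief valve trips}; {Aft heat exchanger failed, B bypass line offline, B coolant pump fails, Check valve stuck, North flow sensor faulted, Secondary reserve tank lost, Upper relief valve trips}; {B bypass line offline, B coolant pump fails, Check valve stuck, Forward surge tank degraded, North flow sensor faulted, Secondary reserve tank lost, Upper relief valve trips}; {Primary bypass line 2 is out}; {Inboard reserve tank 2 stuck}.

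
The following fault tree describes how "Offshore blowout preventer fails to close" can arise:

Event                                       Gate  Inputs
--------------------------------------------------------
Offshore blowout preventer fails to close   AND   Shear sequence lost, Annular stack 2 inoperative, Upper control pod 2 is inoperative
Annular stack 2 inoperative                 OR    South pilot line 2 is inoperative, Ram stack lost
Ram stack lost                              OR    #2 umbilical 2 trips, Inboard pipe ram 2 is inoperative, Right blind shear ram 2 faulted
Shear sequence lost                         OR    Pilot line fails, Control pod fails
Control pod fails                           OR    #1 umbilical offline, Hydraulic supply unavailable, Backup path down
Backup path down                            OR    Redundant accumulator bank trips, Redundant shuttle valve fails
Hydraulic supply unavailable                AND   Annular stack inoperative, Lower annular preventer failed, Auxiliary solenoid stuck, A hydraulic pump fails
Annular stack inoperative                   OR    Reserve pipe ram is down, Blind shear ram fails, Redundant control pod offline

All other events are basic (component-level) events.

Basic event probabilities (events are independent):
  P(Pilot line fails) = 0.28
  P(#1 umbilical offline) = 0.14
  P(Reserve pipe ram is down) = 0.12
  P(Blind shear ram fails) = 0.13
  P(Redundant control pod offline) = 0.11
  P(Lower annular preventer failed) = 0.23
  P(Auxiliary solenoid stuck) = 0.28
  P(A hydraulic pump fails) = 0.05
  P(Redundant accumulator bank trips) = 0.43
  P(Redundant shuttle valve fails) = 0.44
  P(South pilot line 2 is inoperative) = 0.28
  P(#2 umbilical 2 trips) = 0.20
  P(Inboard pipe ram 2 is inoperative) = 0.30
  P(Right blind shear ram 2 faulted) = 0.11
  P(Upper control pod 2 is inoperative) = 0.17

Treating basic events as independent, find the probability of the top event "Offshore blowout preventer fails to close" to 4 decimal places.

0.0875

P(Annular stack inoperative) [OR] = 1 − (1−0.12) × (1−0.13) × (1−0.11) = 0.318616
P(Hydraulic supply unavailable) [AND] = 0.318616 × 0.23 × 0.28 × 0.05 = 0.001026
P(Backup path down) [OR] = 1 − (1−0.43) × (1−0.44) = 0.680800
P(Control pod fails) [OR] = 1 − (1−0.14) × (1−0.001026) × (1−0.680800) = 0.725770
P(Shear sequence lost) [OR] = 1 − (1−0.28) × (1−0.725770) = 0.802554
P(Ram stack lost) [OR] = 1 − (1−0.20) × (1−0.30) × (1−0.11) = 0.501600
P(Annular stack 2 inoperative) [OR] = 1 − (1−0.28) × (1−0.501600) = 0.641152
P(Offshore blowout preventer fails to close) [AND] = 0.802554 × 0.641152 × 0.17 = 0.087475
Rounded to 4 decimal places: P(Offshore blowout preventer fails to close) ≈ 0.0875.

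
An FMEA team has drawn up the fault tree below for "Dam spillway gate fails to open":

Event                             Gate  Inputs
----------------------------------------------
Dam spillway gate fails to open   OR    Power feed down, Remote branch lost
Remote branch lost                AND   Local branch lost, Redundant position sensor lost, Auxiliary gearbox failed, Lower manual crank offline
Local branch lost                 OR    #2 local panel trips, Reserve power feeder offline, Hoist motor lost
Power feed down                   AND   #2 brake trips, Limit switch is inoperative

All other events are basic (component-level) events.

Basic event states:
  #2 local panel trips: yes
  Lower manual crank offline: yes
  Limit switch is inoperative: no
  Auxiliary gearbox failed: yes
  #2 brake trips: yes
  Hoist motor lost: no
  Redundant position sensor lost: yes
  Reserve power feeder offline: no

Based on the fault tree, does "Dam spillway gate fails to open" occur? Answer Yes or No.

Power feed down [AND]: #2 brake trips=occurs, Limit switch is inoperative=not → not all inputs occur → does not occur.
Local branch lost [OR]: #2 local panel trips=occurs, Reserve power feeder offline=not, Hoist motor lost=not → at least one input occurs → occurs.
Remote branch lost [AND]: Local branch lost=occurs, Redundant position sensor lost=occurs, Auxiliary gearbox failed=occurs, Lower manual crank offline=occurs → all inputs occur → occurs.
Dam spillway gate fails to open [OR]: Power feed down=not, Remote branch lost=occurs → at least one input occurs → occurs.

Yes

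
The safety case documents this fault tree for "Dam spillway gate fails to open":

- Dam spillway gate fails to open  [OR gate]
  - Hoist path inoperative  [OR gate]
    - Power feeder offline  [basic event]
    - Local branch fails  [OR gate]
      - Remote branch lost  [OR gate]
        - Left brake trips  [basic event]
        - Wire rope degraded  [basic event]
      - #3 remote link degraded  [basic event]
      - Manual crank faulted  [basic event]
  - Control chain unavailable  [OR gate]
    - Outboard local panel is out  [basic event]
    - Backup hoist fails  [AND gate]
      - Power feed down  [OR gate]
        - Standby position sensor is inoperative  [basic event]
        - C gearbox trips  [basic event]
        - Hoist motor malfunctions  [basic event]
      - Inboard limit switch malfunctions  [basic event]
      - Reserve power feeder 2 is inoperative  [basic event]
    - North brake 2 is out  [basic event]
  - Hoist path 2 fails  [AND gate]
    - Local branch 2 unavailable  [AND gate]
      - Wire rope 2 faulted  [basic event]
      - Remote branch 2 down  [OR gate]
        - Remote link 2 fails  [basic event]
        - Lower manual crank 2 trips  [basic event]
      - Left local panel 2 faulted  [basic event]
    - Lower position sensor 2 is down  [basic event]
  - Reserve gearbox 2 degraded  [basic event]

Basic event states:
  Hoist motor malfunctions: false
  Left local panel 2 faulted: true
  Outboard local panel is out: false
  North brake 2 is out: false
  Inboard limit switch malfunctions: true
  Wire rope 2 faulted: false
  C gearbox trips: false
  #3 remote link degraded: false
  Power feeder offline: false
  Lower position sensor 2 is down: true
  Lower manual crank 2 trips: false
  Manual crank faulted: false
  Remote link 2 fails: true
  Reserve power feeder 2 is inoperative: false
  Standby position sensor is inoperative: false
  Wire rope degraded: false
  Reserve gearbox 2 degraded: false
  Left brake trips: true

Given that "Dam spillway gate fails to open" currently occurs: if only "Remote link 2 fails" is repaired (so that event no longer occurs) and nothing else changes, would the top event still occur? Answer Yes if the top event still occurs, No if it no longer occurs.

Counterfactual: set "Remote link 2 fails" to not occurred.
Remote branch lost [OR]: Left brake trips=occurs, Wire rope degraded=not → at least one input occurs → occurs.
Local branch fails [OR]: Remote branch lost=occurs, #3 remote link degraded=not, Manual crank faulted=not → at least one input occurs → occurs.
Hoist path inoperative [OR]: Power feeder offline=not, Local branch fails=occurs → at least one input occurs → occurs.
Power feed down [OR]: Standby position sensor is inoperative=not, C gearbox trips=not, Hoist motor malfunctions=not → no input occurs → does not occur.
Backup hoist fails [AND]: Power feed down=not, Inboard limit switch malfunctions=occurs, Reserve power feeder 2 is inoperative=not → not all inputs occur → does not occur.
Control chain unavailable [OR]: Outboard local panel is out=not, Backup hoist fails=not, North brake 2 is out=not → no input occurs → does not occur.
Remote branch 2 down [OR]: Remote link 2 fails=not, Lower manual crank 2 trips=not → no input occurs → does not occur.
Local branch 2 unavailable [AND]: Wire rope 2 faulted=not, Remote branch 2 down=not, Left local panel 2 faulted=occurs → not all inputs occur → does not occur.
Hoist path 2 fails [AND]: Local branch 2 unavailable=not, Lower position sensor 2 is down=occurs → not all inputs occur → does not occur.
Dam spillway gate fails to open [OR]: Hoist path inoperative=occurs, Control chain unavailable=not, Hoist path 2 fails=not, Reserve gearbox 2 degraded=not → at least one input occurs → occurs.

Yes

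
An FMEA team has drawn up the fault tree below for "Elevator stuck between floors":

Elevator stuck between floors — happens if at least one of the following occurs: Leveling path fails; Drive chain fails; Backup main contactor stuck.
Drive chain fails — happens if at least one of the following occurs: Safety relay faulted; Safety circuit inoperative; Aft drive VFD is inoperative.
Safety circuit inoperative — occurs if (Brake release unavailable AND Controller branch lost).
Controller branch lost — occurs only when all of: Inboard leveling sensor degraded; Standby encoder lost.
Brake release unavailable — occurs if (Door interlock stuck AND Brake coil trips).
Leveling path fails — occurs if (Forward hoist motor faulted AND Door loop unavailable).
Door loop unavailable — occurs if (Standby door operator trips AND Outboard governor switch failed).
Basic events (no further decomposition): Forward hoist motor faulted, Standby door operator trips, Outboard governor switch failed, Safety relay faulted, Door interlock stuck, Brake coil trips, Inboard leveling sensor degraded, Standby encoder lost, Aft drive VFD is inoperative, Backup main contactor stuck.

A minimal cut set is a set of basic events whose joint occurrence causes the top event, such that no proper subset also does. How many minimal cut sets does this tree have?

Door loop unavailable [AND]: one cut set from each child combined → 1 × 1 = 1 cut set(s).
Leveling path fails [AND]: one cut set from each child combined → 1 × 1 = 1 cut set(s).
Brake release unavailable [AND]: one cut set from each child combined → 1 × 1 = 1 cut set(s).
Controller branch lost [AND]: one cut set from each child combined → 1 × 1 = 1 cut set(s).
Safety circuit inoperative [AND]: one cut set from each child combined → 1 × 1 = 1 cut set(s).
Drive chain fails [OR]: union of children's cut sets → 3 cut set(s).
Elevator stuck between floors [OR]: union of children's cut sets → 5 cut set(s).
Minimal cut sets: {Forward hoist motor faulted, Outboard governor switch failed, Standby door operator trips}; {Safety relay faulted}; {Brake coil trips, Door interlock stuck, Inboard leveling sensor degraded, Standby encoder lost}; {Aft drive VFD is inoperative}; {Backup main contactor stuck}.

5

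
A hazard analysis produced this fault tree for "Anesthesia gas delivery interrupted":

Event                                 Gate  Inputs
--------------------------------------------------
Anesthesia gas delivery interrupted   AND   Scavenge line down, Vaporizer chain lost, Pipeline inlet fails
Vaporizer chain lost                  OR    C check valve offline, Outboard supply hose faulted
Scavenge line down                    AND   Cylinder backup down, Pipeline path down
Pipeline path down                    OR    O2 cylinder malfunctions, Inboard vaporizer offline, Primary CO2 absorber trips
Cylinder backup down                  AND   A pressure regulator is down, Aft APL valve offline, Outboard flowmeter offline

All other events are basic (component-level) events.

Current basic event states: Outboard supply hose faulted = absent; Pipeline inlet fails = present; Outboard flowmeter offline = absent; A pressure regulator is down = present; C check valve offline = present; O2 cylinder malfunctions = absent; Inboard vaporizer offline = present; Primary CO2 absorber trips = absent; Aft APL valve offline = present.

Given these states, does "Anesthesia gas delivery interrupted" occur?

No

Cylinder backup down [AND]: A pressure regulator is down=occurs, Aft APL valve offline=occurs, Outboard flowmeter offline=not → not all inputs occur → does not occur.
Pipeline path down [OR]: O2 cylinder malfunctions=not, Inboard vaporizer offline=occurs, Primary CO2 absorber trips=not → at least one input occurs → occurs.
Scavenge line down [AND]: Cylinder backup down=not, Pipeline path down=occurs → not all inputs occur → does not occur.
Vaporizer chain lost [OR]: C check valve offline=occurs, Outboard supply hose faulted=not → at least one input occurs → occurs.
Anesthesia gas delivery interrupted [AND]: Scavenge line down=not, Vaporizer chain lost=occurs, Pipeline inlet fails=occurs → not all inputs occur → does not occur.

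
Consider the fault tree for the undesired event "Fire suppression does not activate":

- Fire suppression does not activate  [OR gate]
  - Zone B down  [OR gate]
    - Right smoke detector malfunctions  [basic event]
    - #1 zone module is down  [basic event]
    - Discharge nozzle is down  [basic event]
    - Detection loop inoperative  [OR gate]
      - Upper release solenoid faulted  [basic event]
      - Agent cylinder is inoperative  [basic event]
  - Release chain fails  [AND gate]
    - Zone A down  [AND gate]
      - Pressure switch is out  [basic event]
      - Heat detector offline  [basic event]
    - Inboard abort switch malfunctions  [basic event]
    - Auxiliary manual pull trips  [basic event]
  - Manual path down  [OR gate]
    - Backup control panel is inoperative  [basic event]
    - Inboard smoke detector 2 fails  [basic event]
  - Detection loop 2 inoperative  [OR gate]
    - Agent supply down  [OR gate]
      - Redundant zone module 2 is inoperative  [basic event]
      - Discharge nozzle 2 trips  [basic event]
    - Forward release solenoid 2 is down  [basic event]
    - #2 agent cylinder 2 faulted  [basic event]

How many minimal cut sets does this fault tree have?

Detection loop inoperative [OR]: union of children's cut sets → 2 cut set(s).
Zone B down [OR]: union of children's cut sets → 5 cut set(s).
Zone A down [AND]: one cut set from each child combined → 1 × 1 = 1 cut set(s).
Release chain fails [AND]: one cut set from each child combined → 1 × 1 × 1 = 1 cut set(s).
Manual path down [OR]: union of children's cut sets → 2 cut set(s).
Agent supply down [OR]: union of children's cut sets → 2 cut set(s).
Detection loop 2 inoperative [OR]: union of children's cut sets → 4 cut set(s).
Fire suppression does not activate [OR]: union of children's cut sets → 12 cut set(s).

12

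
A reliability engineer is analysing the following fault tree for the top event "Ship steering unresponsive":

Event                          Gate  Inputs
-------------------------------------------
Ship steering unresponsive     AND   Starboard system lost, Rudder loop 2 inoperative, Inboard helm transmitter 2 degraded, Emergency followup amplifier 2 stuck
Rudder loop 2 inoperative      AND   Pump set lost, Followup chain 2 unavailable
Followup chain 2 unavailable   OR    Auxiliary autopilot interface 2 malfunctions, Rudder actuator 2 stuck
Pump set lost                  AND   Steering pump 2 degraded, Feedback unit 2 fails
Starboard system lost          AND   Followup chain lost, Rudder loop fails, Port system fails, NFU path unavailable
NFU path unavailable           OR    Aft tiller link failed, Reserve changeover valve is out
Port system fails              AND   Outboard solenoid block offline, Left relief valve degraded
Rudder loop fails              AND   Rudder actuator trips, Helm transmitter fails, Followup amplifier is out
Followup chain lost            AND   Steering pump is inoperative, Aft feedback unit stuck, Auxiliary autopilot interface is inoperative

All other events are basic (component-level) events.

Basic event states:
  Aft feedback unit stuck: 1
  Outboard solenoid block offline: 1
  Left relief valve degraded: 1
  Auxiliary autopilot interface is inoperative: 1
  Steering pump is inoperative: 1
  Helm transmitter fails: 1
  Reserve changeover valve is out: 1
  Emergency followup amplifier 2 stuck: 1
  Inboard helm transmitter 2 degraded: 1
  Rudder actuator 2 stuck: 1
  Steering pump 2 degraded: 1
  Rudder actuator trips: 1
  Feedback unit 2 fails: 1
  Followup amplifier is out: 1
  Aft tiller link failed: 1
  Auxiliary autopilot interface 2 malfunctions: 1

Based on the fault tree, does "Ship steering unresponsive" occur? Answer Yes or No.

Yes

Followup chain lost [AND]: Steering pump is inoperative=occurs, Aft feedback unit stuck=occurs, Auxiliary autopilot interface is inoperative=occurs → all inputs occur → occurs.
Rudder loop fails [AND]: Rudder actuator trips=occurs, Helm transmitter fails=occurs, Followup amplifier is out=occurs → all inputs occur → occurs.
Port system fails [AND]: Outboard solenoid block offline=occurs, Left relief valve degraded=occurs → all inputs occur → occurs.
NFU path unavailable [OR]: Aft tiller link failed=occurs, Reserve changeover valve is out=occurs → at least one input occurs → occurs.
Starboard system lost [AND]: Followup chain lost=occurs, Rudder loop fails=occurs, Port system fails=occurs, NFU path unavailable=occurs → all inputs occur → occurs.
Pump set lost [AND]: Steering pump 2 degraded=occurs, Feedback unit 2 fails=occurs → all inputs occur → occurs.
Followup chain 2 unavailable [OR]: Auxiliary autopilot interface 2 malfunctions=occurs, Rudder actuator 2 stuck=occurs → at least one input occurs → occurs.
Rudder loop 2 inoperative [AND]: Pump set lost=occurs, Followup chain 2 unavailable=occurs → all inputs occur → occurs.
Ship steering unresponsive [AND]: Starboard system lost=occurs, Rudder loop 2 inoperative=occurs, Inboard helm transmitter 2 degraded=occurs, Emergency followup amplifier 2 stuck=occurs → all inputs occur → occurs.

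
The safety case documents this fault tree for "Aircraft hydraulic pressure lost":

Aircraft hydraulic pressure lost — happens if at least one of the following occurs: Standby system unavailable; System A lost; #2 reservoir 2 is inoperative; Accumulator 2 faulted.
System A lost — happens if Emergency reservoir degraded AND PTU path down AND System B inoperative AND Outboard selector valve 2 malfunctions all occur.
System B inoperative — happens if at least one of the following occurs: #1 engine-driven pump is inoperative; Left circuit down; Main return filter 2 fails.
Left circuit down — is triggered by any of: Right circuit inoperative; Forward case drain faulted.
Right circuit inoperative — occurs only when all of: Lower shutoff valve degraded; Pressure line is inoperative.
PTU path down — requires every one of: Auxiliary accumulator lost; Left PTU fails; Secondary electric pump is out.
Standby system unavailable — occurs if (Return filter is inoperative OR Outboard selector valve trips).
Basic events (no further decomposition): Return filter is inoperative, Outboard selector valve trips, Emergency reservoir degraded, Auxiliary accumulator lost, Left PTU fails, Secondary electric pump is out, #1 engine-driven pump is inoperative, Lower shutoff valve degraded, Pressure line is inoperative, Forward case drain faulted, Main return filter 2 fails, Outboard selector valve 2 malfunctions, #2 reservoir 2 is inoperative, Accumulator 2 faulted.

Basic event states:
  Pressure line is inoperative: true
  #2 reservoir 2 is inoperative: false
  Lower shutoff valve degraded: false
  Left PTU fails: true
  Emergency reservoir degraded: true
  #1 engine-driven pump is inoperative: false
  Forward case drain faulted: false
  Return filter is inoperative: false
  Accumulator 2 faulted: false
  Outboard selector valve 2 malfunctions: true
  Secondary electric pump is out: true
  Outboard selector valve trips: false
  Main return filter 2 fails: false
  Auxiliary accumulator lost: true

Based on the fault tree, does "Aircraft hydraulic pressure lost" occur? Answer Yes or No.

Standby system unavailable [OR]: Return filter is inoperative=not, Outboard selector valve trips=not → no input occurs → does not occur.
PTU path down [AND]: Auxiliary accumulator lost=occurs, Left PTU fails=occurs, Secondary electric pump is out=occurs → all inputs occur → occurs.
Right circuit inoperative [AND]: Lower shutoff valve degraded=not, Pressure line is inoperative=occurs → not all inputs occur → does not occur.
Left circuit down [OR]: Right circuit inoperative=not, Forward case drain faulted=not → no input occurs → does not occur.
System B inoperative [OR]: #1 engine-driven pump is inoperative=not, Left circuit down=not, Main return filter 2 fails=not → no input occurs → does not occur.
System A lost [AND]: Emergency reservoir degraded=occurs, PTU path down=occurs, System B inoperative=not, Outboard selector valve 2 malfunctions=occurs → not all inputs occur → does not occur.
Aircraft hydraulic pressure lost [OR]: Standby system unavailable=not, System A lost=not, #2 reservoir 2 is inoperative=not, Accumulator 2 faulted=not → no input occurs → does not occur.

No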